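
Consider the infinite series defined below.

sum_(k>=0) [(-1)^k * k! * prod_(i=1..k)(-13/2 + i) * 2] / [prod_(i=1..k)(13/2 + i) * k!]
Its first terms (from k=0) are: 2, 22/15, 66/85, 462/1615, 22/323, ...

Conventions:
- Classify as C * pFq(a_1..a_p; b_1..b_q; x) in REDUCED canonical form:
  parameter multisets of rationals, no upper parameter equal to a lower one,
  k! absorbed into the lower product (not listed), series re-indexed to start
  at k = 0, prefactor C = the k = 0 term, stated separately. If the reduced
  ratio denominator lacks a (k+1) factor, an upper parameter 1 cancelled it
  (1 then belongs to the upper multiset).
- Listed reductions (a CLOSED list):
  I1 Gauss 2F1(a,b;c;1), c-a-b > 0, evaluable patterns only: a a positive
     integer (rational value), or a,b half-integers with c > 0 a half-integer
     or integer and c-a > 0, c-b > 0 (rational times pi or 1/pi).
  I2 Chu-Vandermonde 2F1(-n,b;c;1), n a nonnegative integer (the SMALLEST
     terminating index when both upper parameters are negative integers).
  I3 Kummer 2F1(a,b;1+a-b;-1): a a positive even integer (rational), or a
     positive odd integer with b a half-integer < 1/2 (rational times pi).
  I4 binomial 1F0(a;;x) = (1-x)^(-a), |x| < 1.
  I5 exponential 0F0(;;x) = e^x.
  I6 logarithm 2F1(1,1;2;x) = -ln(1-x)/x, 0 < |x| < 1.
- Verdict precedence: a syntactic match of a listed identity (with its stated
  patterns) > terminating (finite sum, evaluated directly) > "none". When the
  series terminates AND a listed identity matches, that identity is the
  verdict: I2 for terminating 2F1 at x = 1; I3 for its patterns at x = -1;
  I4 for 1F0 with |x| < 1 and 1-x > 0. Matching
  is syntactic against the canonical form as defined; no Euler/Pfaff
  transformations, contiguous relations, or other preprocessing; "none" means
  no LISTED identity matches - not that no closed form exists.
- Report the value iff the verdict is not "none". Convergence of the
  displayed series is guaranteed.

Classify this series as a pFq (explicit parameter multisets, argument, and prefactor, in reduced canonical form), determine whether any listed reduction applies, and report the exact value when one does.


Prefactor 2, argument -1: 2F1 with upper {-11/2, 1} over lower {15/2}. Verdict (x = -1): Kummer (I3) applies (x = -1; c = 15/2 equals 1+a-b for upper {-11/2, 1}: listed pattern). Value: (3003/2048) * pi.

Structural cue: t_0 = 2 here, and the factorial ratio (C = 2, x = -1) (k+a-1)!/(a-1)! is a rising factorial (a)_k.
Term ratio: r(k) = (-1) * (k-11/2) (k+1) / [(k+15/2) (k+1)] - rational; roots negated = parameters, x = (-1), C = 2.


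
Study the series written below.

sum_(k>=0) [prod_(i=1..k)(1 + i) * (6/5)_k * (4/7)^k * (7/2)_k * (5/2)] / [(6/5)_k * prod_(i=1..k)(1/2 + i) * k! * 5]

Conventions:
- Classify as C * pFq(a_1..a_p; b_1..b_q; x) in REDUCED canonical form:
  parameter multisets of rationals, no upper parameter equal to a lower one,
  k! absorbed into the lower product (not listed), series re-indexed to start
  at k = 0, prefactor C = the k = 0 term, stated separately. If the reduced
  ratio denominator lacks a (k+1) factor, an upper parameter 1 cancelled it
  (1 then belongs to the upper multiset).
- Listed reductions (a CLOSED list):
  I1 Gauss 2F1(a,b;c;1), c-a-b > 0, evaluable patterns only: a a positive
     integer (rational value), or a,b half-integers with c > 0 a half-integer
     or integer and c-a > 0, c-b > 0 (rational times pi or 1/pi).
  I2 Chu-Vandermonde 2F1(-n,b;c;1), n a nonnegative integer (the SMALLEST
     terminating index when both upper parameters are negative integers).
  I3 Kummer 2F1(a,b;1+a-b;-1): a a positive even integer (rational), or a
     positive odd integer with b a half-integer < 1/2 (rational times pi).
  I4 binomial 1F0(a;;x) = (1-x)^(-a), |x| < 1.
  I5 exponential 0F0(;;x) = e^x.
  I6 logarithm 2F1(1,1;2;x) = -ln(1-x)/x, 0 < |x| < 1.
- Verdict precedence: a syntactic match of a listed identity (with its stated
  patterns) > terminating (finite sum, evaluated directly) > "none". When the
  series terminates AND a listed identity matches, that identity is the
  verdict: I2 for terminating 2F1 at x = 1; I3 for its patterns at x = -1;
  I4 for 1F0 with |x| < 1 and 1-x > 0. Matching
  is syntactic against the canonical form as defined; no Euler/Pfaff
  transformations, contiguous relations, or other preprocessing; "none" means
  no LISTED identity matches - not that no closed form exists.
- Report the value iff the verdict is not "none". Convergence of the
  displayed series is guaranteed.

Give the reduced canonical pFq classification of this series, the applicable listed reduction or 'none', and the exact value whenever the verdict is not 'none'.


Key step: with t_0 = 1/2, the lower running product (prefactor 1/2) is a rising factorial.
Step ratio: r(k) = (4/7) * (k+2) (k+7/2) / [(k+3/2) (k+1)] - rational; roots negated = parameters, x = (4/7), C = 1/2.

The series (x = 4/7) is 2F1: upper {2, 7/2}, lower {3/2}, prefactor 1/2. Verdict: none (x = 4/7): each listed identity misses the multisets {2, 7/2} ; {3/2}.


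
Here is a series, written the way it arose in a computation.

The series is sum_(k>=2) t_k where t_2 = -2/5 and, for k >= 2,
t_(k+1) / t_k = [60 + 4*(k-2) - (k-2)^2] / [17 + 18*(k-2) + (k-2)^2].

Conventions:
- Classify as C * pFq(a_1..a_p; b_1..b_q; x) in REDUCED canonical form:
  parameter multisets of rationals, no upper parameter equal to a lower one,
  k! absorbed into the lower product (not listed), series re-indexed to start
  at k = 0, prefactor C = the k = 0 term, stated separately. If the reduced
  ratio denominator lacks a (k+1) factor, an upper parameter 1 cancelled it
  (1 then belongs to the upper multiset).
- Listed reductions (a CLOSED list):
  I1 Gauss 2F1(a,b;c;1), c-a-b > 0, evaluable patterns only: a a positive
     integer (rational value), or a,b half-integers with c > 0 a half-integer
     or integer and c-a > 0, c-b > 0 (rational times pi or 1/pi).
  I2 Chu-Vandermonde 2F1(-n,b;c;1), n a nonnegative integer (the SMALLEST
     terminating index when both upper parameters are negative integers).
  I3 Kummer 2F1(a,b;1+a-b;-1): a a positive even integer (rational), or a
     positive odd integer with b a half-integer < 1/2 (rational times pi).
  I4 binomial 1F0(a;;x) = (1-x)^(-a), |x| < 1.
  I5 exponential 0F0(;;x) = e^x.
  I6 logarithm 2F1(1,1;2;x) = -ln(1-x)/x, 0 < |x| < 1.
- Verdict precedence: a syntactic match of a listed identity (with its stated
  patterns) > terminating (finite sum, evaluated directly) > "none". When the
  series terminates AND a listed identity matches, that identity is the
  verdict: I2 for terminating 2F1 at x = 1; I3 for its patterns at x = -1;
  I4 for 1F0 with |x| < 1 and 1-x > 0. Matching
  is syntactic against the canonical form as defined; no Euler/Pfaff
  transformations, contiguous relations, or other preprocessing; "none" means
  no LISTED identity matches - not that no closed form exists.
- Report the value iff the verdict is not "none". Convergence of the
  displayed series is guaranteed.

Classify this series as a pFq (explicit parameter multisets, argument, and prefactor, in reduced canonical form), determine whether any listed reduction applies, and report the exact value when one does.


Canonical form: C = -2/5 times 2F1 with upper {-10, 6}, lower {17}, x = -1. Verdict: the Kummer evaluation I3 applies (x = -1; c = 17 equals 1+a-b for upper {-10, 6}: listed pattern). Hence: -56/5.

Key observation: t_0 being -2/5, factor the ratio over Q (prefactor -2/5): negated roots = parameters.
Consecutive-term ratio: r(k) = (-1) * (k-10) (k+6) / [(k+17) (k+1)] ; factor over Q: parameters, x = (-1), and C = -2/5.


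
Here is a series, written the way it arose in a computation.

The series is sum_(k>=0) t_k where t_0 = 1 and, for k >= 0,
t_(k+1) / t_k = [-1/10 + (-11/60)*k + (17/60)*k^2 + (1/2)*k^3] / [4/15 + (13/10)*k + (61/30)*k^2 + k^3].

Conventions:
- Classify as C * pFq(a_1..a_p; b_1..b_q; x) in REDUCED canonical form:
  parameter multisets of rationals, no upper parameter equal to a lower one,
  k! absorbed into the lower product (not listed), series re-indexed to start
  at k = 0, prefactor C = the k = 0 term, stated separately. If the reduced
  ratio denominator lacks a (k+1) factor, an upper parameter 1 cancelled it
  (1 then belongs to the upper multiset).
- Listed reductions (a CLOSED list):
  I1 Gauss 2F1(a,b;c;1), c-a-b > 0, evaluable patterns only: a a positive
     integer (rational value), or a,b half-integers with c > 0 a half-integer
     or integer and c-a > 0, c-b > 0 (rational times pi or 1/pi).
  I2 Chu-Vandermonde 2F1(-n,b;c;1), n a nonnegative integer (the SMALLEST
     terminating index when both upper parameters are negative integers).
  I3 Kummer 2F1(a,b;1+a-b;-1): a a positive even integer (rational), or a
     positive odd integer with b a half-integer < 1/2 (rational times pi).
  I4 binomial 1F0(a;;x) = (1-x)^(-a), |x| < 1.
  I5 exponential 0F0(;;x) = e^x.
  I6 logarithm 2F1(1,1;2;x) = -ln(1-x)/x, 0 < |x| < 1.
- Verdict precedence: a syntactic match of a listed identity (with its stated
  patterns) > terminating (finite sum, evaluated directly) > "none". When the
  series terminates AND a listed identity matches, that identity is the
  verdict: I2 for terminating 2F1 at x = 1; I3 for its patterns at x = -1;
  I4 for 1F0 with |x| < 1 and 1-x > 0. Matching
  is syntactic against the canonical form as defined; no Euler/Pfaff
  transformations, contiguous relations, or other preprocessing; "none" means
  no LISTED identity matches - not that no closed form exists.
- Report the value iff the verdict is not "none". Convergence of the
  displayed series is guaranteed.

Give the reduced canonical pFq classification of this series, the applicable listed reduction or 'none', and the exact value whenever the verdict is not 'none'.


First insight: t_0 being 1, factor the ratio over Q (C = 1, x = 1/2): negated roots = parameters.
Step ratio: r(k) = (1/2) * (k-3/5) (k+2/3) / [(k+8/15) (k+1)] - poly over poly, x = (1/2) from leading terms; C = 1 at k = 0.

At argument 1/2: a 2F1 with upper {-3/5, 2/3}, lower {8/15}, scaled by C = 1. Verdict: none here - no I1-I6 shape fits x = 1/2 with lower {8/15}.


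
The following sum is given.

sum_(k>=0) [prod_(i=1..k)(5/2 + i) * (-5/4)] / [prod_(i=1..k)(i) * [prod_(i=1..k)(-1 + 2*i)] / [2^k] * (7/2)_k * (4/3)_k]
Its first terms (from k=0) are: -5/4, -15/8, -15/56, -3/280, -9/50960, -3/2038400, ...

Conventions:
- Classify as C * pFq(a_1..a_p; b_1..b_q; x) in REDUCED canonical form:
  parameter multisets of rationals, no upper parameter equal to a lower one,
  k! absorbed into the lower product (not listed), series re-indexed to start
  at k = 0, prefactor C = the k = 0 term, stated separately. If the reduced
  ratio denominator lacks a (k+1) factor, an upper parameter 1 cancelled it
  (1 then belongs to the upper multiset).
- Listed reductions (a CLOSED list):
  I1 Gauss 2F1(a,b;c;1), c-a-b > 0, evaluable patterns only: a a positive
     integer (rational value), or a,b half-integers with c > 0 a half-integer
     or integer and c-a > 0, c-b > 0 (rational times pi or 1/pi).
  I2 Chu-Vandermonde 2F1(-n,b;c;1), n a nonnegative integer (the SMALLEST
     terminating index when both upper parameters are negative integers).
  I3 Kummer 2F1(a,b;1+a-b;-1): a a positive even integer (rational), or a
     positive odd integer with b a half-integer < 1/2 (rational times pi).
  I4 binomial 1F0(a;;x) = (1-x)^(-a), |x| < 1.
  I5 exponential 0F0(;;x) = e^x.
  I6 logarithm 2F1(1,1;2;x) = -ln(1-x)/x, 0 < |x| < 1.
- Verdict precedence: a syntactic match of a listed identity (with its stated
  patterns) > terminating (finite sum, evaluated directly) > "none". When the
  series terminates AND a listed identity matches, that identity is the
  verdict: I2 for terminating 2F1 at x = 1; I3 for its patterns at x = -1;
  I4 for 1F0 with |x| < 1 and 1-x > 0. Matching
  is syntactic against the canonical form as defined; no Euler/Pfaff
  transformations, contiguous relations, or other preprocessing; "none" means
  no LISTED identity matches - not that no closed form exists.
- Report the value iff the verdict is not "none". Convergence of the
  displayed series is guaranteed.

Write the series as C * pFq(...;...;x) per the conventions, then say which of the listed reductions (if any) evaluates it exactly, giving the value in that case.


Prefactor -5/4, argument 1: 0F2 with upper {-} over lower {1/2, 4/3}. Verdict: none - at argument 1 the multisets {-} ; {1/2, 4/3} match no listed identity.

The tell: x = 1 and the running product (C = -5/4) telescopes to a rising factorial.
Ratio: r(k) = 1 * 1 / [(k+1/2) (k+4/3) (k+1)] - rational in k. x = 1; t_0 = -5/4; negate the roots.


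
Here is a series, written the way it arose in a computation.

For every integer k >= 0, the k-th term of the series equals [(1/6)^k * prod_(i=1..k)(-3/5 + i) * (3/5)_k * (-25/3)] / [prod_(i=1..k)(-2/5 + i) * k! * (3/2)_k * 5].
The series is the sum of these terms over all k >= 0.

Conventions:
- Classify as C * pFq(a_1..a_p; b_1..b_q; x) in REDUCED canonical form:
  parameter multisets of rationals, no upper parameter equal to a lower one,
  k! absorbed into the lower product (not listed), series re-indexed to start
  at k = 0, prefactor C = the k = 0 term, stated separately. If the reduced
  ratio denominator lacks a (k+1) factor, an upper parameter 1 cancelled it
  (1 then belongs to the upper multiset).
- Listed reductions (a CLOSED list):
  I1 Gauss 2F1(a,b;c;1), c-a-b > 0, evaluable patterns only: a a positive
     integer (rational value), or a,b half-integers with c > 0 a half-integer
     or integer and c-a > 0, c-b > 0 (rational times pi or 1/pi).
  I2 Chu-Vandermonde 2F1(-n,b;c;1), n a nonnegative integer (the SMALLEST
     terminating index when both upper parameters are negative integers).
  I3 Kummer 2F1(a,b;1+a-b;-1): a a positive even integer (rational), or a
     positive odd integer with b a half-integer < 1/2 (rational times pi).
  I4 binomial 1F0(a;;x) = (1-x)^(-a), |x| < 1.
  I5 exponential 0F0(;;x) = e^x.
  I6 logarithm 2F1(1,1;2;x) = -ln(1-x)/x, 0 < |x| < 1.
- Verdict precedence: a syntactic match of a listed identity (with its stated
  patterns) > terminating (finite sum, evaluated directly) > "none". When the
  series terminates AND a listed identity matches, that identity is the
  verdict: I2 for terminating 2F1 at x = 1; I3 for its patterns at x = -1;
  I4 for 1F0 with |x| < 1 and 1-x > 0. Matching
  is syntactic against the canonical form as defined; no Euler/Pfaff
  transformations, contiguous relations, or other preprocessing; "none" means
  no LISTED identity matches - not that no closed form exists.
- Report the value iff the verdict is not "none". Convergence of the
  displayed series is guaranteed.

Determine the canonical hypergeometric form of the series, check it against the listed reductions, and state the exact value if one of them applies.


At argument 1/6: a 1F1 with upper {2/5}, lower {3/2}, scaled by C = -5/3. Verdict: no listed reduction: x = 1/6 and upper {2/5} fail every I1-I6 pattern.

Structural cue: from the first term -5/3: the lower running product (C = -5/3) is a rising factorial.
Consecutive-term ratio: r(k) = (1/6) * (k+2/5) / [(k+3/2) (k+1)] ; factor over Q: parameters, x = (1/6), and C = -5/3.


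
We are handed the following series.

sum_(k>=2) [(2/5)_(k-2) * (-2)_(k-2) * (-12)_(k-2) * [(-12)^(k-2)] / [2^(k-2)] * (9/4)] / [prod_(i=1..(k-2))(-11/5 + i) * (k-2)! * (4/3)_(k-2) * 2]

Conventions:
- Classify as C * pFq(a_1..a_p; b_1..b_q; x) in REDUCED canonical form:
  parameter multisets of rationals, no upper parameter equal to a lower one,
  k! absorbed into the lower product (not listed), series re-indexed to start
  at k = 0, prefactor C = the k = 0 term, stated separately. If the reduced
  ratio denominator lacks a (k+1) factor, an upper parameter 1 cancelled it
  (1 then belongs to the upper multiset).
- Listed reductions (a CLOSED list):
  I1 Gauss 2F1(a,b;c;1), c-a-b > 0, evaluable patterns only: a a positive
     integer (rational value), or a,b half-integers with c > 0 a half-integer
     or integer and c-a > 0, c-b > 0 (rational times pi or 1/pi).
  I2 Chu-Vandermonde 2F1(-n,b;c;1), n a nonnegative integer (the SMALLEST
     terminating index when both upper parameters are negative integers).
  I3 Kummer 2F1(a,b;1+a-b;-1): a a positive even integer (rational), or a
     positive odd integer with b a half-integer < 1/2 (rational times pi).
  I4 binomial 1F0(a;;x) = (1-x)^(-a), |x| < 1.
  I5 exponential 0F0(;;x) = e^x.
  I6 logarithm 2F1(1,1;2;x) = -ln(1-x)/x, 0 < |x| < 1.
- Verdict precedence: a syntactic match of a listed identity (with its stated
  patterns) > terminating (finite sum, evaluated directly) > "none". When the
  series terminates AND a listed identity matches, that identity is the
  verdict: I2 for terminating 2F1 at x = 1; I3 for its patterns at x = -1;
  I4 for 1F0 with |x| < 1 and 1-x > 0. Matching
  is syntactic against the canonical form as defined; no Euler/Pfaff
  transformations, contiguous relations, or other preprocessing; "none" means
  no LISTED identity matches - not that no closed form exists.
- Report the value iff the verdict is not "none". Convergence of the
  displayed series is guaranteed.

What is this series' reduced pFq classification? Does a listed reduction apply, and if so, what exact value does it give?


Canonical form: C = 9/8 times 3F2 with upper {-12, -2, 2/5}, lower {-6/5, 4/3}, x = -6. Verdict: terminating - no listed pattern fits, but -2 in the upper list cuts the series at k = 2; direct evaluation. Hence: 32409/8.

First insight: with t_0 = 9/8, the two k-th powers (C = 9/8, x = -6) combine into one argument.
Consecutive-term ratio: r(k) = (-6) * (k-12) (k-2) (k+2/5) / [(k-6/5) (k+4/3) (k+1)] - rational in k. x = (-6); t_0 = 9/8; negate the roots.


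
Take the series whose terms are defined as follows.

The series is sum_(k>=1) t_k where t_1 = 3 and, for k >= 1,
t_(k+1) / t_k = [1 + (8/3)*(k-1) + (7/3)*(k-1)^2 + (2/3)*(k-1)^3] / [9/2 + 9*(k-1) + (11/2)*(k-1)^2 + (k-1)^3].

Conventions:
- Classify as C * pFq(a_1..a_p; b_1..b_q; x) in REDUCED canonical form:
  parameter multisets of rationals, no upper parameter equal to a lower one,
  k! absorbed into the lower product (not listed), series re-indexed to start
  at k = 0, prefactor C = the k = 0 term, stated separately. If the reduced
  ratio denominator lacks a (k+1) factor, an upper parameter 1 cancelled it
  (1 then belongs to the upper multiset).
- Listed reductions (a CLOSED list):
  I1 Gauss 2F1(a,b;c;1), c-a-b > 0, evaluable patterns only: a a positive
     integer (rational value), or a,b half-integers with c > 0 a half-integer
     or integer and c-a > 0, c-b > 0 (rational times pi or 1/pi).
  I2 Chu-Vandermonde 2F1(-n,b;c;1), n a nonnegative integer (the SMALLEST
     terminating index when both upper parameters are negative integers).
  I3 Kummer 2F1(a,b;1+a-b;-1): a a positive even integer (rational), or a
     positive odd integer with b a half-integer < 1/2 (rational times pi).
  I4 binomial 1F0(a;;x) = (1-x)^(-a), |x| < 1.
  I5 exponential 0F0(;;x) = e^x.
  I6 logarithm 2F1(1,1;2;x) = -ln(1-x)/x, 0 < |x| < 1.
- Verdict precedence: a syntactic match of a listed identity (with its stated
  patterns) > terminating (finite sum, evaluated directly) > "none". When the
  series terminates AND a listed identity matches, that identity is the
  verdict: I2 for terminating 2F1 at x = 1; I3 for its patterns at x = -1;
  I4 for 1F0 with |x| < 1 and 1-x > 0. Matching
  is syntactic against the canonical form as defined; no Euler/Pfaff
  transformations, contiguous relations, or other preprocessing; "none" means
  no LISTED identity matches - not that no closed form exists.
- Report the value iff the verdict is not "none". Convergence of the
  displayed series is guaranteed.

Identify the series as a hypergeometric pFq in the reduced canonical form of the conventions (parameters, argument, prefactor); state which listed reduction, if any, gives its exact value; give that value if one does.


This is 3 * 2F1(1, 1; 3; 2/3) in reduced canonical form. Verdict: none. Every listed pattern misses the 2F1 form at 2/3, upper {1, 1}.

Structural cue: x = (2/3) and factor the ratio over Q (C = 3): negated roots = parameters.
Ratio: r(k) = (2/3) * (k+1) (k+1) / [(k+3) (k+1)] - rational in k, leading ratio (2/3); with t_0 = 3, classification follows.


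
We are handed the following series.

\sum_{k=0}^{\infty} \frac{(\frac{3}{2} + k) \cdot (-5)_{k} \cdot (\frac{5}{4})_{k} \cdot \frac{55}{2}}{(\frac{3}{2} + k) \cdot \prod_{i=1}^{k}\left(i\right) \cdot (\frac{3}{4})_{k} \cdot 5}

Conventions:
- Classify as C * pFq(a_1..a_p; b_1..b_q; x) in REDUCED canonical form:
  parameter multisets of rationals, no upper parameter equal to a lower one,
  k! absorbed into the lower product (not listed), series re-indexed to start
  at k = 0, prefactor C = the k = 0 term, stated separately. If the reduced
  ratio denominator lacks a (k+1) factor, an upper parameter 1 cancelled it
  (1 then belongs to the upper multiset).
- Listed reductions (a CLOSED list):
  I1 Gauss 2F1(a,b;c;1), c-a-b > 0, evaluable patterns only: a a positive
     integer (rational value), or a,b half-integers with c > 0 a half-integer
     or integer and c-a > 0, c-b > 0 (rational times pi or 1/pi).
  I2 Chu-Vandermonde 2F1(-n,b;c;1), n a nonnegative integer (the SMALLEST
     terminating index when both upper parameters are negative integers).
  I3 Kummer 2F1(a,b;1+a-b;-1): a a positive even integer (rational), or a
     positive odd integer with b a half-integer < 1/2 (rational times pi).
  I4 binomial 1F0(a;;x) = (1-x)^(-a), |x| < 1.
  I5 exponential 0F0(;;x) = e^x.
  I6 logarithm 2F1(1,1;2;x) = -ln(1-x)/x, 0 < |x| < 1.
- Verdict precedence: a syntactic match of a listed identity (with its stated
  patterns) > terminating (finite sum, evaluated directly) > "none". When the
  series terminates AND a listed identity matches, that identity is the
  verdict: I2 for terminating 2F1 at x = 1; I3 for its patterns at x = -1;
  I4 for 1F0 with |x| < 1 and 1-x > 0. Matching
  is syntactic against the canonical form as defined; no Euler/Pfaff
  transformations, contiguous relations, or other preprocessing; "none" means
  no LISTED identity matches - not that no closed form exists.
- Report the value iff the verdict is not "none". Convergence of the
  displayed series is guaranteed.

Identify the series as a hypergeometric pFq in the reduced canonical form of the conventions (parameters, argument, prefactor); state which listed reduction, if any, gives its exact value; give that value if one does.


With C = \frac{11}{2}: the canonical form is 2F1(-5, \frac{5}{4}; \frac{3}{4}; 1). Verdict: the Chu-Vandermonde identity I2 matches (terminating 2F1 at x = 1 with n = 5, b = 5/4, c = \frac{3}{4}). Value: -\frac{16}{57}.

Key step: x = 1 and the constant factors (C = 11/2) combine into one prefactor.
Consecutive-term ratio: r(k) = 1 * (k-5) (k+\frac{5}{4}) / [(k+\frac{3}{4}) (k+1)] ; factor over Q: parameters, x = 1, and C = \frac{11}{2}.


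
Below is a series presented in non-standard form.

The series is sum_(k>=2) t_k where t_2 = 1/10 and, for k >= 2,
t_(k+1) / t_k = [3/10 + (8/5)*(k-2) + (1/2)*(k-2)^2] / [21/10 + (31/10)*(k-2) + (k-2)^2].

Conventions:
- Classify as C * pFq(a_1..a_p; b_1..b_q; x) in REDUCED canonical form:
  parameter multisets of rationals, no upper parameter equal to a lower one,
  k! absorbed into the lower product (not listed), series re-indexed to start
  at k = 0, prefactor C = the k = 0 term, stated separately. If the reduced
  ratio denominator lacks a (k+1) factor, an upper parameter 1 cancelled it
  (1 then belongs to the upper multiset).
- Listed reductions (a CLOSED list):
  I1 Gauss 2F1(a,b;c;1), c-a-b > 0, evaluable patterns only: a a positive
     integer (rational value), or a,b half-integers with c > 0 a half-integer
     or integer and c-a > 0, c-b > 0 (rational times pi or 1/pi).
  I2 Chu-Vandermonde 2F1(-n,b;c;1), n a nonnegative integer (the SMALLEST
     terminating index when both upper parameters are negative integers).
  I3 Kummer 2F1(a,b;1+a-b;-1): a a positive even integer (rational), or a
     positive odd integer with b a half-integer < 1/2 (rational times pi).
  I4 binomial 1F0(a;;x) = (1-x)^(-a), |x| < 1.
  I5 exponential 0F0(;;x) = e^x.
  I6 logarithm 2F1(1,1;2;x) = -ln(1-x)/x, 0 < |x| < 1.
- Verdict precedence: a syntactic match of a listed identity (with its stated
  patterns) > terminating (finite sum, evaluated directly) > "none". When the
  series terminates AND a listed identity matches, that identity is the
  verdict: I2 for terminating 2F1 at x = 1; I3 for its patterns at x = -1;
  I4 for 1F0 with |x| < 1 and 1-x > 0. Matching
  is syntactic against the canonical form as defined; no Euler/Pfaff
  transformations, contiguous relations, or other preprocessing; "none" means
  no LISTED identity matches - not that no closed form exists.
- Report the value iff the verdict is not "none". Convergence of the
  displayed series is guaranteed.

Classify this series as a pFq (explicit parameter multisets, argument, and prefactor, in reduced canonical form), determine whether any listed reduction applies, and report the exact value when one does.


This is 1/10 * 2F1(1/5, 3; 21/10; 1/2) in reduced canonical form. Verdict: none - this 2F1 at x = 1/2 matches no listed pattern, and upper {1/5, 3} holds no stopper.

Key observation: with t_0 = 1/10, roots of the ratio polynomials (C = 1/10) are the negated parameters.
Step ratio: r(k) = (1/2) * (k+1/5) (k+3) / [(k+21/10) (k+1)] - rational in k, leading ratio (1/2); with t_0 = 1/10, classification follows.


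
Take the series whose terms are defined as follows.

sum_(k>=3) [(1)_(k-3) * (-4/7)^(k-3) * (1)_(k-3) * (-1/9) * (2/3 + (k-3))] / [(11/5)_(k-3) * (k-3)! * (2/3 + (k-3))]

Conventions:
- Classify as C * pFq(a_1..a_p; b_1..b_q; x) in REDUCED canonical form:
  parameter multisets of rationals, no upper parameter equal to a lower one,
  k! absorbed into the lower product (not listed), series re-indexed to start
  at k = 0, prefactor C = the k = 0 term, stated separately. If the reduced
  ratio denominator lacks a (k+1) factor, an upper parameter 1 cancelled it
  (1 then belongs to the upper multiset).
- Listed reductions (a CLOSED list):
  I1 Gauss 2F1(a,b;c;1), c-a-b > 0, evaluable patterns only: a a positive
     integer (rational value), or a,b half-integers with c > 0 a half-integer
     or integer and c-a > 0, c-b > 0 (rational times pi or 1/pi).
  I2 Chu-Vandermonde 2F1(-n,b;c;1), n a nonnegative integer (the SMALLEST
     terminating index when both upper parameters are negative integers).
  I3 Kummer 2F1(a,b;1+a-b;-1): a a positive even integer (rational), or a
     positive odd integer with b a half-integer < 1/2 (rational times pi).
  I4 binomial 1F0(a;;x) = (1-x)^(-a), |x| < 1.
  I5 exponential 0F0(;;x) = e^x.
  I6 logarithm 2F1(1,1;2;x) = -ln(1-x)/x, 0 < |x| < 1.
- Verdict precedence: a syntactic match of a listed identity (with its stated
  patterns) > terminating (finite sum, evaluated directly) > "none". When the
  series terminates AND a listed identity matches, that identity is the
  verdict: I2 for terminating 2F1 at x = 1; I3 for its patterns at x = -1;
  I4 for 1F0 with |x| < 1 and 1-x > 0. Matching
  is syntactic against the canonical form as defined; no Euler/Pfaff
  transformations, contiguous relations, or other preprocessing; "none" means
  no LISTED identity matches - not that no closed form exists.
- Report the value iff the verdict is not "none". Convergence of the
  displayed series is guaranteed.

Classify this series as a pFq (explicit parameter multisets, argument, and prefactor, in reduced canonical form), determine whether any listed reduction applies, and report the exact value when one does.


At argument -4/7: a 2F1 with upper {1, 1}, lower {11/5}, scaled by C = -1/9. Verdict: none. A 2F1 with upper {1, 1} fits none of I1-I6 at x = -4/7; the sum runs forever.

Structural cue: with t_0 = -1/9, k + 2/3 divides numerator and denominator alike; C = -1/9, x = -4/7 after cancelling.
Ratio: r(k) = (-4/7) * (k+1) (k+1) / [(k+11/5) (k+1)] - rational; roots negated = parameters, x = (-4/7), C = -1/9.


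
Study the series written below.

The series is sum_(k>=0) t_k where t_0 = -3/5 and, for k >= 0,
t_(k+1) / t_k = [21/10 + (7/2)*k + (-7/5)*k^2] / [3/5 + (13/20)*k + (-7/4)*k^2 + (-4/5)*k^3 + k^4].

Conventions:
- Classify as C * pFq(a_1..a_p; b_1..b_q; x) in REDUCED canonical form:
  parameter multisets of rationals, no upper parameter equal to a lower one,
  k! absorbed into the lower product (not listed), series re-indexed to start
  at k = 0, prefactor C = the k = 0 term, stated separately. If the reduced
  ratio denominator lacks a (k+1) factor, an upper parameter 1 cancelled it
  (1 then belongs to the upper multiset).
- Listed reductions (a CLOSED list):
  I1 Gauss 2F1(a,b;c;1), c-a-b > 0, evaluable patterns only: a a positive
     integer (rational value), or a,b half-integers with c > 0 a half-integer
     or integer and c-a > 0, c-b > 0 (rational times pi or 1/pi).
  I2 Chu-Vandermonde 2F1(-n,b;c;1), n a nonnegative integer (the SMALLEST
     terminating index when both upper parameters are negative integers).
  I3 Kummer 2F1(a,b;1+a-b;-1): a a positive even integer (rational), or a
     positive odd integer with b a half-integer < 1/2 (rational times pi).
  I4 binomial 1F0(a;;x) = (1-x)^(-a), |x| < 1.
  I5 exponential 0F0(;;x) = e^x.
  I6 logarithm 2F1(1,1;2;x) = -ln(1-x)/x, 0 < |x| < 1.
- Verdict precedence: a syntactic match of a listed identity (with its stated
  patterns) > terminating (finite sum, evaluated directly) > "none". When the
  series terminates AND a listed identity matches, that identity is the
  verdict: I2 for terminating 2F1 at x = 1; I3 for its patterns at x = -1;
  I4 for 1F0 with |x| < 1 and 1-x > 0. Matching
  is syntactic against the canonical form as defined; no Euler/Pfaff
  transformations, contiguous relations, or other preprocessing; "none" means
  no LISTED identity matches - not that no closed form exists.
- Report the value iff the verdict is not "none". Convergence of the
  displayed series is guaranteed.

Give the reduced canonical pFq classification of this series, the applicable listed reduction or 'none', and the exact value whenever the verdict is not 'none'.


At argument -7/5: a 1F2 with upper {-3}, lower {-3/2, -4/5}, scaled by C = -3/5. Verdict: terminating - upper -3 stops the sum at k = 3; the 4 terms are added exactly. Value: 1487/30.

Key observation: t_0 being -3/5, the ratio is unreduced: k + 1/2 divides both sides (C = -3/5, x = -7/5).
Ratio: r(k) = (-7/5) * (k-3) / [(k-3/2) (k-4/5) (k+1)] - poly over poly, x = (-7/5) from leading terms; C = -3/5 at k = 0.


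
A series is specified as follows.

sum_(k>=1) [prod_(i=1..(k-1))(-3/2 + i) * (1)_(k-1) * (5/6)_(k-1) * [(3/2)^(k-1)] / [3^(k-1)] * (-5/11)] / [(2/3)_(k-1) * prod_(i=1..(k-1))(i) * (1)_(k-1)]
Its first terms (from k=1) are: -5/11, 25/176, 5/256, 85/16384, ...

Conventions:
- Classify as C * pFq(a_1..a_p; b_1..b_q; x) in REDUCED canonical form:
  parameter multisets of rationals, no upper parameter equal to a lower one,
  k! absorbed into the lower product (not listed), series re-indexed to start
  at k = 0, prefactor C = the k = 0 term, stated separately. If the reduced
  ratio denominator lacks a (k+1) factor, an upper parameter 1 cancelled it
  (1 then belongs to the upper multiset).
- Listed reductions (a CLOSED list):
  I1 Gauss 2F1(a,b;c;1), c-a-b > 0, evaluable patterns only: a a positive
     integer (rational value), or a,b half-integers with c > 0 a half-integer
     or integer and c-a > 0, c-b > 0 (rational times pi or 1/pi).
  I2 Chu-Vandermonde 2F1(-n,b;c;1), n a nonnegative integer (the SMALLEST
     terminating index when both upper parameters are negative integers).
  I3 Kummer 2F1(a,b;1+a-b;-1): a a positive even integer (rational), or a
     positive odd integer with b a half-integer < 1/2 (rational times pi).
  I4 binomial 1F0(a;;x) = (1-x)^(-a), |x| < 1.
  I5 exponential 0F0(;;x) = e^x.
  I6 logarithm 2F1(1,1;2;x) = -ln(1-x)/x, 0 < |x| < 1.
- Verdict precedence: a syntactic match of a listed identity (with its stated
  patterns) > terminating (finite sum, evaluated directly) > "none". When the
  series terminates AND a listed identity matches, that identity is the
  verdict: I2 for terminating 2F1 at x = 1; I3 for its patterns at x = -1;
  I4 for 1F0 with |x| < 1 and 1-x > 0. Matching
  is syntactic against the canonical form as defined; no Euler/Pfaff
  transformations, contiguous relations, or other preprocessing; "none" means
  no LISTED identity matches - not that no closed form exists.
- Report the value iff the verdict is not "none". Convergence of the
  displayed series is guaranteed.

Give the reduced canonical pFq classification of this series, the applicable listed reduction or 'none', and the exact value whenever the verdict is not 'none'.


This is -5/11 * 2F1(-1/2, 5/6; 2/3; 1/2) in reduced canonical form. Verdict: none. Every listed pattern misses the 2F1 form at 1/2, upper {-1/2, 5/6}.

Structural cue: x = (1/2) and the parameter 1 appears in both the upper and lower lists and cancels.
Adjacent-term ratio: r(k) = (1/2) * (k-1/2) (k+5/6) / [(k+2/3) (k+1)] - rational in k, leading ratio (1/2); with t_0 = -5/11, classification follows.


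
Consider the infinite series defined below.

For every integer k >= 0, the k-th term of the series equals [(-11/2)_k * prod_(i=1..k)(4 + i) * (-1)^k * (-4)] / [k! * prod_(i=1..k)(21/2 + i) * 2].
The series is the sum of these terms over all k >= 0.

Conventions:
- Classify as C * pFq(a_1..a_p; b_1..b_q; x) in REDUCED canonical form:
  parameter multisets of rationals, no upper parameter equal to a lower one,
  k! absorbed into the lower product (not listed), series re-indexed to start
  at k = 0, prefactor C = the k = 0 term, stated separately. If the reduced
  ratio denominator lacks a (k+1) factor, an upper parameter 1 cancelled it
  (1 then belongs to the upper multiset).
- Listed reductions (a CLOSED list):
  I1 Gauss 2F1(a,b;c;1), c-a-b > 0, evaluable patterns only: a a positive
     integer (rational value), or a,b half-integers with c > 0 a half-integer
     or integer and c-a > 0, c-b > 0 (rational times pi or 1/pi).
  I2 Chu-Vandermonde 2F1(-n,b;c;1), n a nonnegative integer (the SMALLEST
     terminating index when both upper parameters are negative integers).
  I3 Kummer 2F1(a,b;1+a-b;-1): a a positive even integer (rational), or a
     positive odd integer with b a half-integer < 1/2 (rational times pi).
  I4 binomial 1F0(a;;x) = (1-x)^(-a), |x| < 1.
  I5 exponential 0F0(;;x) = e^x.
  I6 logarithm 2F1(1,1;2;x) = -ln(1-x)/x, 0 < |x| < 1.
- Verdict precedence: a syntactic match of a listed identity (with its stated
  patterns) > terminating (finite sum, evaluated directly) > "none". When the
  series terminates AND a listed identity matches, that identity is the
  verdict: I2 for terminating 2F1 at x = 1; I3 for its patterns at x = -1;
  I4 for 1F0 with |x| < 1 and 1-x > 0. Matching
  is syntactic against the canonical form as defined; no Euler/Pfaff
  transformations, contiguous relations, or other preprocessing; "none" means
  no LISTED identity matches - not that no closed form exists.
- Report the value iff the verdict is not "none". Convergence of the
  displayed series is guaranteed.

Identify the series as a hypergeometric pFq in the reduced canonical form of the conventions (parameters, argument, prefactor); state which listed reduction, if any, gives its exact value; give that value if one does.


The tell: t_0 = -2 here, and the lower running product (C = -2, x = -1) is a rising factorial.
Consecutive-term ratio: r(k) = (-1) * (k-11/2) (k+5) / [(k+23/2) (k+1)] - rational in k, leading ratio (-1); with t_0 = -2, classification follows.

This is -2 * 2F1(-11/2, 5; 23/2; -1) in reduced canonical form. Verdict (x = -1): Kummer's theorem (I3) applies (x = -1; c = 23/2 equals 1+a-b for upper {-11/2, 5}: listed pattern). Hence: (-43648605/8388608) * pi.


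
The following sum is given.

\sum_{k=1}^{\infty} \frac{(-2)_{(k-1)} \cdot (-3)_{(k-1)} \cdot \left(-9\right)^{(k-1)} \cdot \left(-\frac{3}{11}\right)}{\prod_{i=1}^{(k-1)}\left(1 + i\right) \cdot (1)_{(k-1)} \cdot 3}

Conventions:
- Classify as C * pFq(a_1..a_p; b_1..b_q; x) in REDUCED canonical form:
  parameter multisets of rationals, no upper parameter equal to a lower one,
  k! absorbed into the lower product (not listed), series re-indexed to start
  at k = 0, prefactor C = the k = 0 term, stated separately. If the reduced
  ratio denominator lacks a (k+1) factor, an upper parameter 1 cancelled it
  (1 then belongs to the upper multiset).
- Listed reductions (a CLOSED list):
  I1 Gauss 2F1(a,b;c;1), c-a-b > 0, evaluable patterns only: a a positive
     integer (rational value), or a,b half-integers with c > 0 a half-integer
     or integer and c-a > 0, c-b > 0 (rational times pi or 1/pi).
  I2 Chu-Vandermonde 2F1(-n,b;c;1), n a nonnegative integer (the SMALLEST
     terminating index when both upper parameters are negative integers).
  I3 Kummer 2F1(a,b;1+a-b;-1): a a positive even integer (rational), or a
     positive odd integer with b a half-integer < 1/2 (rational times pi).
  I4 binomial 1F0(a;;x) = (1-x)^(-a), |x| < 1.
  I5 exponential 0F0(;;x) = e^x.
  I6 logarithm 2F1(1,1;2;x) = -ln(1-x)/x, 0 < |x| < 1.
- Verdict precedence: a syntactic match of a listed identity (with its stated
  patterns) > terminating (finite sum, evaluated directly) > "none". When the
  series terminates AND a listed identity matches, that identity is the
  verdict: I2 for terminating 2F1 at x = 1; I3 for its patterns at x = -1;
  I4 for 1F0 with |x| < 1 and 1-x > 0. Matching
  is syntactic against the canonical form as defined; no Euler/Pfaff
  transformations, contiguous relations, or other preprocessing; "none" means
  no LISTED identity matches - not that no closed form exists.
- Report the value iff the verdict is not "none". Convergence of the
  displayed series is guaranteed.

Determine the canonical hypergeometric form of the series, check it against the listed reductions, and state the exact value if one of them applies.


This is -\frac{1}{11} * 2F1(-3, -2; 2; -9) in reduced canonical form. Verdict: terminating (-2 upstairs). 3 nonzero terms in all; added directly. Exact value: -5.

First insight: with t_0 = -\frac{1}{11}, (1)_k (prefactor -1/11) is k! itself.
Ratio: r(k) = -9 * (k-3) (k-2) / [(k+2) (k+1)] - rational in k, leading ratio -9; with t_0 = -\frac{1}{11}, classification follows.


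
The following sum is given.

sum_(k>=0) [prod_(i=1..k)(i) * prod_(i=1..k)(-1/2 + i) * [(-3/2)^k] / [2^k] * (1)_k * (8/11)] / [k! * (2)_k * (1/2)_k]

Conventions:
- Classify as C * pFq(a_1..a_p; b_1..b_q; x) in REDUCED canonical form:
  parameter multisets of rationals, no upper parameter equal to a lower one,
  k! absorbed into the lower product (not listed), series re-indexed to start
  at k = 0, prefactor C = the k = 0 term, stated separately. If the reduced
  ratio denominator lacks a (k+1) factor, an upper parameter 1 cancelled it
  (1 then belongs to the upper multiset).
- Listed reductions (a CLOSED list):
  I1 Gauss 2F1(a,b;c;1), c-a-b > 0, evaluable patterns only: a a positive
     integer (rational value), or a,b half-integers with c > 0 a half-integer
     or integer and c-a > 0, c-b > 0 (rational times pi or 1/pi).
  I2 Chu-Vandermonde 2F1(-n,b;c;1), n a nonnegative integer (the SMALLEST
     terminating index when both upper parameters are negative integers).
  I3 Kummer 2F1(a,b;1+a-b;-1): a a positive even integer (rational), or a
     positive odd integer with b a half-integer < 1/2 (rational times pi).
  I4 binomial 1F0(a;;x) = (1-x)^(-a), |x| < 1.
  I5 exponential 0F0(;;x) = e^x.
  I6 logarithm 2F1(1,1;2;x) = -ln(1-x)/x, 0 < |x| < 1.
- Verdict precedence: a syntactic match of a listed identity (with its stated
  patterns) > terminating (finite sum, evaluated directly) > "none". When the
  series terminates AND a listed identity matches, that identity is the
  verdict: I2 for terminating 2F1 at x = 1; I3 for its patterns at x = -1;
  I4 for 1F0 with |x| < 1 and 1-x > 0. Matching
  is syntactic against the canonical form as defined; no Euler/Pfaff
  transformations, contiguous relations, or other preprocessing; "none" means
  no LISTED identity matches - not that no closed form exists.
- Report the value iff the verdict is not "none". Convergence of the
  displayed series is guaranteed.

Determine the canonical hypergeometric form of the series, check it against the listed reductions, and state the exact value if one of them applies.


At argument -3/4: a 2F1 with upper {1, 1}, lower {2}, scaled by C = 8/11. Verdict: the I6 logarithm reduction matches (the logarithm: parameters (1,1;2), x = -3/4). Value: (32/33) * ln(7/4).

The tell: t_0 = 8/11 here, and the running product (prefactor 8/11) telescopes to a rising factorial.
Adjacent-term ratio: r(k) = (-3/4) * (k+1) (k+1) / [(k+2) (k+1)] - rational in k. x = (-3/4); t_0 = 8/11; negate the roots.
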